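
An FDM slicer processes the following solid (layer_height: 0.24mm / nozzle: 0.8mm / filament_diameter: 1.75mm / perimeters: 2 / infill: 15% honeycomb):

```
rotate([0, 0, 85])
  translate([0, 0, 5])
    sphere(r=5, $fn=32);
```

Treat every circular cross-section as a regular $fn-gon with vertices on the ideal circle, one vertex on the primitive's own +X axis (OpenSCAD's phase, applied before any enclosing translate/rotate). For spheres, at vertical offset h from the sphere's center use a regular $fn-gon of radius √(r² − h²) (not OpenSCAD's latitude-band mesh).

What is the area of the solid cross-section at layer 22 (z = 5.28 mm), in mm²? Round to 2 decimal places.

At z = 5.28 mm: the r=5 sphere slices to a regular 32-gon of circumradius 4.992 (√(r²−h²) with h=0.28 from center) (area = (32/2)·4.992²·sin(360°/32) = 77.79 mm²); (rotated 85° about Z; rotation is an isometry so areas/perimeters/island counts are preserved). Overall, the cross-section is a single solid region. Net area = 77.79 mm².

77.79 mm²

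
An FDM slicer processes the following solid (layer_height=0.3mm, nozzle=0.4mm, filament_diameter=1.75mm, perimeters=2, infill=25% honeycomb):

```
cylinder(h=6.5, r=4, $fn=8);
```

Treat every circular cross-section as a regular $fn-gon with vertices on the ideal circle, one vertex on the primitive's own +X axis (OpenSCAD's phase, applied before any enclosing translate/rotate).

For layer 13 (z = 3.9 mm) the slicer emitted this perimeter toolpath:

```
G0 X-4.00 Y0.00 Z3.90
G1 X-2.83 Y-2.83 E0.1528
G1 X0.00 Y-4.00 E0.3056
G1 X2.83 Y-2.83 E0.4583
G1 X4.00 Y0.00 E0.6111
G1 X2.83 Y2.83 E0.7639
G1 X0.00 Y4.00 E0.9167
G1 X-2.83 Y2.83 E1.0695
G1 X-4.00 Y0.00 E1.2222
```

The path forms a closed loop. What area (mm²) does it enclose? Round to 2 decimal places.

Apply the shoelace formula to the sequence of (X, Y) vertices; enclosed area = 45.28 mm².

45.28 mm²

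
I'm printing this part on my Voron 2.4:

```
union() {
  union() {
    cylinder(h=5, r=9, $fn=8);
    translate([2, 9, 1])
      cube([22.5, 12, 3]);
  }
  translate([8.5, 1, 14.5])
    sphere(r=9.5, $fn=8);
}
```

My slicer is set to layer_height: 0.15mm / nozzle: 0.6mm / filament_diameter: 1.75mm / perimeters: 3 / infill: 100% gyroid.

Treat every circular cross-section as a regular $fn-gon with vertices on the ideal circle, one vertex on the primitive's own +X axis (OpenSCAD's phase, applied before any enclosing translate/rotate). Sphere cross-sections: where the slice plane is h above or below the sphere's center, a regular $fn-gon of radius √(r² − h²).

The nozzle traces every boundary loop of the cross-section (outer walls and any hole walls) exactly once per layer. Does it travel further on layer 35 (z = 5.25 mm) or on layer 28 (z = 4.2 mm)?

Layer 35 (z = 5.25): the cylinder is absent (z outside [0, 5]); the cube at (2, 9) does not reach this height (z outside [1, 4]); Taking the union: nothing is present at this height; the sphere at (8.5, 1): section is a regular 8-gon, circumradius = √(r²−h²) = √(9.5²−9.25²) = 2.165 (perimeter = 2·8·2.165·sin(180°/8) = 13.26 mm); Combining (union): only the r=9.5 sphere at (8.5, 1) is present, so the union is just that shape — boundary = 13.26 mm. So its perimeter = 13.26 mm. Layer 28 (z = 4.2): the r=9 cylinder gives a regular 8-gon of circumradius 9 (constant along its height) (perimeter = 2·8·9.000·sin(180°/8) = 55.11 mm); the cube at (2, 9) is not intersected at this z (z outside [1, 4]); Taking the union: only the r=9 cylinder is present, so the union is just that shape — boundary = 55.11 mm; the sphere at (8.5, 1) does not reach this height (|z−center|=10.300 > r=9.5); Combining (union): only the result so far is present, so the union is just that shape — boundary = 55.11 mm. So its perimeter = 55.11 mm. Layer 28 is larger (55.11 vs 13.26 mm).

layer 28 (z = 4.2 mm)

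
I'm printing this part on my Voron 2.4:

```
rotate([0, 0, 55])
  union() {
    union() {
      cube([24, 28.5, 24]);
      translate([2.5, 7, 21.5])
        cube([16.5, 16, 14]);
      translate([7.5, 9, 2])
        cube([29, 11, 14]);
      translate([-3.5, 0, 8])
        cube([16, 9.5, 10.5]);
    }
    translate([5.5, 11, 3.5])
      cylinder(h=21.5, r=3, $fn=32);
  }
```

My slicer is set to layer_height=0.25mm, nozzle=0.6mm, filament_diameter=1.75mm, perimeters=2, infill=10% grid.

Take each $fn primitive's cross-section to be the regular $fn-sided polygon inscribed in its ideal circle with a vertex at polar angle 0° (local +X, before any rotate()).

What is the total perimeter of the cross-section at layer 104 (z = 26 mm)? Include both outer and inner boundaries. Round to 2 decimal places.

At z = 26 mm: the cube is not intersected at this z (z outside [0, 24]); the 16.5×16 cube at (2.5, 7) contributes its full rectangle (perimeter 65.00 mm); the cube at (7.5, 9) is absent (z outside [2, 16]); the cube at (-3.5, 0) is not intersected at this z (z outside [8, 18.5]); Merging all regions: only the 16.5×16 cube at (2.5, 7) is present, so the union is just that shape — boundary = 65.00 mm; the cylinder at (5.5, 11) is absent (z outside [3.5, 25]); Combining (union): only the result so far is present, so the union is just that shape — boundary = 65.00 mm; (whole slice rotated 55° about Z — lengths, areas and connectivity unchanged). Overall, the cross-section is a single solid region. Total boundary length (outer) = 65.00 mm.

65.00 mm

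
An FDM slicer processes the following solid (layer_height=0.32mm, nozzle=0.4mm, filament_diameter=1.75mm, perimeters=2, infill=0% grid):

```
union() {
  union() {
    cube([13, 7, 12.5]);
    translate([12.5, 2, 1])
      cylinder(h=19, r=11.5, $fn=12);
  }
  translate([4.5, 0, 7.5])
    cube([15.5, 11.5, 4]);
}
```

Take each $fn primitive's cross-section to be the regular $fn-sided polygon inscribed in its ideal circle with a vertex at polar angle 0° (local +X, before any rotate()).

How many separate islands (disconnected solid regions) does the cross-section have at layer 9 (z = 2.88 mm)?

At z = 2.88 mm: the cube is present — its section is the full 13×7 rectangle; the cylinder at (12.5, 2): section is a regular 12-gon, circumradius r=11.5; Combining (union): the regions partially overlap (shared area 80.11 mm²), so overlapping operands fuse into one piece — 1 connected region; the cube at (4.5, 0) is not intersected at this z (z outside [7.5, 11.5]); Merging all regions: only that combined region is present, so the union is just that shape — 1 connected region. Overall, the cross-section is a single solid region. Island count = 1.

1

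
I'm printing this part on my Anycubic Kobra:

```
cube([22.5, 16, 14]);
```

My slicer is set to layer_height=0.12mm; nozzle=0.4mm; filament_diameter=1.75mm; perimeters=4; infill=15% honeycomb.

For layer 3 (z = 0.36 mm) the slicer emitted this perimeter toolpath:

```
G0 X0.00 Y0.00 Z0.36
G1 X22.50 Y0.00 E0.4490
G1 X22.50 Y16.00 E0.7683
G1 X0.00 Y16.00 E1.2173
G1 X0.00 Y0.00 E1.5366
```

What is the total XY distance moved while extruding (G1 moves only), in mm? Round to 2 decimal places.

77.00 mm

Sum the Euclidean lengths of each G1 segment: total = 77.00 mm.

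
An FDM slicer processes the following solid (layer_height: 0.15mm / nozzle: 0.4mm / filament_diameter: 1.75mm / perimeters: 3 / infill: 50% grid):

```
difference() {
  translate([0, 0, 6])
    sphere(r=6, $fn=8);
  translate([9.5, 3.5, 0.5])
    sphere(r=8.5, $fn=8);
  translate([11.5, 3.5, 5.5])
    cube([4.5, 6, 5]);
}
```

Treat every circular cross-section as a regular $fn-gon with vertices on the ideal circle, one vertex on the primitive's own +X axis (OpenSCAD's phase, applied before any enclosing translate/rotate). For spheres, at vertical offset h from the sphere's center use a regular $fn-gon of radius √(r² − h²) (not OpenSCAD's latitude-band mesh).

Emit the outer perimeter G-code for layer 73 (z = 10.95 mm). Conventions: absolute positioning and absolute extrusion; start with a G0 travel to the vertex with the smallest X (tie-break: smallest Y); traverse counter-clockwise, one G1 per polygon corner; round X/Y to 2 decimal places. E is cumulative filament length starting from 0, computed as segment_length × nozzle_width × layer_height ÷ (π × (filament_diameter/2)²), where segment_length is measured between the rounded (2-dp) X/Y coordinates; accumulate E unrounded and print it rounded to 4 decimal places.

At z = 10.95 mm: the r=6 sphere contributes a regular 8-gon of circumradius √(6²−4.95²) = 3.391; the sphere at (9.5, 3.5) is absent (|z−center|=10.450 > r=8.5); the cube at (11.5, 3.5) is not intersected at this z (z outside [5.5, 10.5]); After the difference (first − rest): none of the subtracted shapes is present at this height, so the r=6 sphere is unchanged — 1 connected region. The outline is a single polygon with 8 vertices. Extrusion per mm of travel: 0.4 × 0.15 / (π × 0.875²) = 0.024945. Accumulating E over each segment gives final E = 0.5181.

G0 X-3.39 Y0.00 Z10.95
G1 X-2.40 Y-2.40 E0.0648
G1 X0.00 Y-3.39 E0.1295
G1 X2.40 Y-2.40 E0.1943
G1 X3.39 Y0.00 E0.2590
G1 X2.40 Y2.40 E0.3238
G1 X0.00 Y3.39 E0.3886
G1 X-2.40 Y2.40 E0.4533
G1 X-3.39 Y0.00 E0.5181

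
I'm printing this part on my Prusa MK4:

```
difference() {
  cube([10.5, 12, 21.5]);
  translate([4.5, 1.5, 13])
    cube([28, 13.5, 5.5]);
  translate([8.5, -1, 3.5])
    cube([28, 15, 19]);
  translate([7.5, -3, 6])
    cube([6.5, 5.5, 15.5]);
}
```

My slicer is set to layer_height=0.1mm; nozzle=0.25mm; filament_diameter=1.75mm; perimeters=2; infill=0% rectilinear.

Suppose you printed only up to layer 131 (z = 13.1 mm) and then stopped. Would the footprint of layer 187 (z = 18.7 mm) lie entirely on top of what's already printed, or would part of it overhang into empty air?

part overhangs

Compare the two slices. At z = 13.1: the cube (footprint 10.5×12) is included at this height (area 126.00 mm²); the 28×13.5 cube at (4.5, 1.5) contributes its full rectangle (area 378.00 mm²); the cube at (8.5, -1) (footprint 28×15) is included at this height (area 420.00 mm²); the cube at (7.5, -3) is present — its section is the full 6.5×5.5 rectangle (area 35.75 mm²); Subtracting the remaining from the first: starting from the 10.5×12 cube (126.00 mm²), the 28×13.5 cube at (4.5, 1.5) partially overlaps it — only the 63.00 mm² overlap (of its 378.00 mm²) is removed, clipping the outline; the 28×15 cube at (8.5, -1) partially overlaps it — only the 3.00 mm² overlap (of its 420.00 mm²) is removed, clipping the outline; the 6.5×5.5 cube at (7.5, -3) partially overlaps it — only the 1.50 mm² overlap (of its 35.75 mm²) is removed, clipping the outline — area = 58.50 mm². At z = 18.7: the cube is present — its section is the full 10.5×12 rectangle (area 126.00 mm²); the cube at (4.5, 1.5) does not reach this height (z outside [13, 18.5]); the cube at (8.5, -1) (footprint 28×15) is included at this height (area 420.00 mm²); the cube at (7.5, -3) (footprint 6.5×5.5) is included at this height (area 35.75 mm²); Subtracting the remaining from the first: starting from the 10.5×12 cube (126.00 mm²), the 28×15 cube at (8.5, -1) partially overlaps it — only the 24.00 mm² overlap (of its 420.00 mm²) is removed, clipping the outline; the 6.5×5.5 cube at (7.5, -3) partially overlaps it — only the 2.50 mm² overlap (of its 35.75 mm²) is removed, clipping the outline — area = 99.50 mm². Checking containment: at z = 18.7 the cross-section extends beyond the z = 13.1 cross-section by about 41.00 mm².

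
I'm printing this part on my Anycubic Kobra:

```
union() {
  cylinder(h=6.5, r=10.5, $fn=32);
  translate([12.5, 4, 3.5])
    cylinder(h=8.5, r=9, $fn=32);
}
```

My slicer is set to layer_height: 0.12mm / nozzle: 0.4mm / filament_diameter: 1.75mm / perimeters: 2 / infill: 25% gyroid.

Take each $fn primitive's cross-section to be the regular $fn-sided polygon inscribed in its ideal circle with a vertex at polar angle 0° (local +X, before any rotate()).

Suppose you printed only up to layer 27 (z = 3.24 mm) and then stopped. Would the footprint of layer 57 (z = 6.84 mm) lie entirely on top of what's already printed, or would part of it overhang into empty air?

Compare the two slices. At z = 3.24: the r=10.5 cylinder contributes a regular 32-gon of circumradius 10.5 (area = (32/2)·10.500²·sin(360°/32) = 344.14 mm²); the cylinder at (12.5, 4) is not intersected at this z (z outside [3.5, 12]); Taking the union: only the r=10.5 cylinder is present, so the union is just that shape — area = 344.14 mm². At z = 6.84: the cylinder is absent (z outside [0, 6.5]); the r=9 cylinder at (12.5, 4) contributes a regular 32-gon of circumradius 9 (area = (32/2)·9.000²·sin(360°/32) = 252.84 mm²); Combining (union): only the r=9 cylinder at (12.5, 4) is present, so the union is just that shape — area = 252.84 mm². Checking containment: at z = 6.84 the cross-section extends beyond the z = 3.24 cross-section by about 190.49 mm².

part overhangs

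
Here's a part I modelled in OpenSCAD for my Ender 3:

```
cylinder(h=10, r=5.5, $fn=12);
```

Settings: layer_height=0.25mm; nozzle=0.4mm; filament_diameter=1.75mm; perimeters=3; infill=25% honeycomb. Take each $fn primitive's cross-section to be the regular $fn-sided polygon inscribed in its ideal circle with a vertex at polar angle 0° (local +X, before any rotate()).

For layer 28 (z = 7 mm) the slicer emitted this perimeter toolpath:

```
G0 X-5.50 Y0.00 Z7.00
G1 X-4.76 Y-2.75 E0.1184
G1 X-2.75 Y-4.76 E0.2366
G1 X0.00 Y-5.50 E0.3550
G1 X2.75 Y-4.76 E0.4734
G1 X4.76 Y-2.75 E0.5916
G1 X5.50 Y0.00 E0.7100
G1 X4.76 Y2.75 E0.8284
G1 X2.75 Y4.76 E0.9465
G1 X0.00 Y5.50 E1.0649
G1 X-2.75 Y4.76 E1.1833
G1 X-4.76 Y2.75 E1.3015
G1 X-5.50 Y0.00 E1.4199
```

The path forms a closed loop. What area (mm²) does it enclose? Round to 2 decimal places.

90.69 mm²

Apply the shoelace formula to the sequence of (X, Y) vertices; enclosed area = 90.69 mm².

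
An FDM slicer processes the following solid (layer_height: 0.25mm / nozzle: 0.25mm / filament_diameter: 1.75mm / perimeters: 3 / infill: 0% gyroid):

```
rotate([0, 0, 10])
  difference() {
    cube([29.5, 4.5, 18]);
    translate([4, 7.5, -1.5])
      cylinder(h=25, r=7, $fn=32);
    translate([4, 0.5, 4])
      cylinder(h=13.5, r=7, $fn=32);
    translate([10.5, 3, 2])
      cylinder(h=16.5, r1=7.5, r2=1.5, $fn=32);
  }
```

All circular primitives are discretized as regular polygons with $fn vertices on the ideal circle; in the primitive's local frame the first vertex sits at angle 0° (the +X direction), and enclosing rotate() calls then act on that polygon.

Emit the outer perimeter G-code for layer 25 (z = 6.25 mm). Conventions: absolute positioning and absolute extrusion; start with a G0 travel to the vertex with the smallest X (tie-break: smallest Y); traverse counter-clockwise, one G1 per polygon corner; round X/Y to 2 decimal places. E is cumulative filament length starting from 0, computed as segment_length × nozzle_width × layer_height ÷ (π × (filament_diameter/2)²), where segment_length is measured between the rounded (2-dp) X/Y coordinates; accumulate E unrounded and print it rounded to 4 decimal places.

At z = 6.25 mm: the 29.5×4.5 cube contributes its full rectangle; the cylinder at (4, 7.5): section is a regular 32-gon, circumradius r=7; the cylinder at (4, 0.5): section is a regular 32-gon, circumradius r=7; the cone at (10.5, 3) contributes a regular 32-gon of circumradius 5.955 (interpolated between r1=7.5 and r2=1.5 at t=0.258); After the difference (first − rest): starting from the 29.5×4.5 cube, the r=7 cylinder at (4, 7.5) partially overlaps it — only the 32.26 mm² overlap (of its 152.95 mm²) is removed, clipping the outline; the r=7 cylinder at (4, 0.5) partially overlaps it — only the 15.66 mm² overlap (of its 152.95 mm²) is removed, clipping the outline; the cone at (10.5, 3) partially overlaps it — only the 25.15 mm² overlap (of its 110.68 mm²) is removed, clipping the outline — 1 connected region; (rotated 10° about Z; rotation is an isometry so areas/perimeters/island counts are preserved). The outline is a single polygon with 8 vertices. Extrusion per mm of travel: 0.25 × 0.25 / (π × 0.875²) = 0.025984. Accumulating E over each segment gives final E = 0.9435.

G0 X15.21 Y7.25 Z6.25
G1 X15.37 Y6.94 E0.0091
G1 X15.68 Y5.81 E0.0395
G1 X15.77 Y4.65 E0.0697
G1 X15.63 Y3.49 E0.1001
G1 X15.38 Y2.71 E0.1214
G1 X29.05 Y5.12 E0.4821
G1 X28.27 Y9.55 E0.5990
G1 X15.21 Y7.25 E0.9435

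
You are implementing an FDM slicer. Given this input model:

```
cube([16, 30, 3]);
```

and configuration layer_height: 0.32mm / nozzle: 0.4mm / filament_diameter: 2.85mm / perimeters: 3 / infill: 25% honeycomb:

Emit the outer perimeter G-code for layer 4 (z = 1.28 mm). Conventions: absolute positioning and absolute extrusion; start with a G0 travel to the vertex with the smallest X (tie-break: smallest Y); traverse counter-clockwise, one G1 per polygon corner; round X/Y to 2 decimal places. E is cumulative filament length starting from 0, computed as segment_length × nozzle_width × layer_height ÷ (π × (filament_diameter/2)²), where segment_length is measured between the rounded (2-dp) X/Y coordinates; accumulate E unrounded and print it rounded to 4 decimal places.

At z = 1.28 mm: the 16×30 cube contributes its full rectangle. The outline is a single polygon with 4 vertices. Extrusion per mm of travel: 0.4 × 0.32 / (π × 1.425²) = 0.020065. Accumulating E over each segment gives final E = 1.8459.

G0 X0.00 Y0.00 Z1.28
G1 X16.00 Y0.00 E0.3210
G1 X16.00 Y30.00 E0.9230
G1 X0.00 Y30.00 E1.2440
G1 X0.00 Y0.00 E1.8459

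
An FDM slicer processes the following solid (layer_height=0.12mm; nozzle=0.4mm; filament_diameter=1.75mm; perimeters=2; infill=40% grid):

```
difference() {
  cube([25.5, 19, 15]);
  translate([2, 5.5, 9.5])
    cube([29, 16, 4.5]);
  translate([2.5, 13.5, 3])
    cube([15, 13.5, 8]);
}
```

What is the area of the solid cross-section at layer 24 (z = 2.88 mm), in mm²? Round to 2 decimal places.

484.50 mm²

At z = 2.88 mm: the cube is present — its section is the full 25.5×19 rectangle (area 484.50 mm²); the cube at (2, 5.5) is absent (z outside [9.5, 14]); the cube at (2.5, 13.5) does not reach this height (z outside [3, 11]); Taking the first minus the rest: none of the subtracted shapes is present at this height, so the 25.5×19 cube is unchanged — area = 484.50 mm². Overall, the cross-section is a single solid region. Net area = 484.50 mm².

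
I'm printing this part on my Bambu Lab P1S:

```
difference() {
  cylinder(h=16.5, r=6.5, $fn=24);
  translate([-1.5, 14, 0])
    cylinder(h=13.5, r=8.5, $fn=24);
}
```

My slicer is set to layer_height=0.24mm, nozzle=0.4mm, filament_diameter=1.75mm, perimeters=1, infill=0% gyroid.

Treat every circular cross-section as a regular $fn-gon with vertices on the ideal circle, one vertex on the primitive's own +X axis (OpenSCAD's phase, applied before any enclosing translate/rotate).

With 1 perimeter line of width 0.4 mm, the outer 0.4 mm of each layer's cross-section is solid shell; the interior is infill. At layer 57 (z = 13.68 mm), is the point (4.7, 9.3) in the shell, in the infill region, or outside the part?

At z = 13.68 mm: the r=6.5 cylinder gives a regular 24-gon of circumradius 6.5 (constant along its height); the cylinder at (-1.5, 14) does not reach this height (z outside [0, 13.5]); Subtracting the remaining from the first: none of the subtracted shapes is present at this height, so the r=6.5 cylinder is unchanged — 1 connected region. Overall, the cross-section is a single solid region. The nearest boundary edge runs (3.25, 5.63)→(1.68, 6.28); distance from the point to it = 3.95 mm. The point is not inside any of the regions above, so it lies outside the cross-section (3.95 mm from the nearest boundary).

outside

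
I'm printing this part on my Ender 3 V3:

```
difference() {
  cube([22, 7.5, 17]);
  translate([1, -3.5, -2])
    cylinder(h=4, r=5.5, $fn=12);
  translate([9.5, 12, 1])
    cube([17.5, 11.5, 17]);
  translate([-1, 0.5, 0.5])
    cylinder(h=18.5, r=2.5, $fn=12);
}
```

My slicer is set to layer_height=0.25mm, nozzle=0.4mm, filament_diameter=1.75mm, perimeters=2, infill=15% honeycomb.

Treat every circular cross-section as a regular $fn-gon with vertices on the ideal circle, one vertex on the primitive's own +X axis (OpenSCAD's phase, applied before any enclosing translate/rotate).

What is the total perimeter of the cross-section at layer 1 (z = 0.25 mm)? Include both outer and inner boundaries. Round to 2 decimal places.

At z = 0.25 mm: the cube (footprint 22×7.5) is included at this height (perimeter 59.00 mm); the r=5.5 cylinder at (1, -3.5) gives a regular 12-gon of circumradius 5.5 (constant along its height) (perimeter = 2·12·5.500·sin(180°/12) = 34.16 mm); the cube at (9.5, 12) is absent (z outside [1, 18]); the cylinder at (-1, 0.5) is not intersected at this z (z outside [0.5, 19]); After the difference (first − rest): starting from the 22×7.5 cube, the r=5.5 cylinder at (1, -3.5) partially overlaps it — only the 7.15 mm² overlap (of its 90.75 mm²) is removed, clipping the outline — boundary = 57.92 mm. Overall, the cross-section is a single solid region. Total boundary length (outer) = 57.92 mm.

57.92 mm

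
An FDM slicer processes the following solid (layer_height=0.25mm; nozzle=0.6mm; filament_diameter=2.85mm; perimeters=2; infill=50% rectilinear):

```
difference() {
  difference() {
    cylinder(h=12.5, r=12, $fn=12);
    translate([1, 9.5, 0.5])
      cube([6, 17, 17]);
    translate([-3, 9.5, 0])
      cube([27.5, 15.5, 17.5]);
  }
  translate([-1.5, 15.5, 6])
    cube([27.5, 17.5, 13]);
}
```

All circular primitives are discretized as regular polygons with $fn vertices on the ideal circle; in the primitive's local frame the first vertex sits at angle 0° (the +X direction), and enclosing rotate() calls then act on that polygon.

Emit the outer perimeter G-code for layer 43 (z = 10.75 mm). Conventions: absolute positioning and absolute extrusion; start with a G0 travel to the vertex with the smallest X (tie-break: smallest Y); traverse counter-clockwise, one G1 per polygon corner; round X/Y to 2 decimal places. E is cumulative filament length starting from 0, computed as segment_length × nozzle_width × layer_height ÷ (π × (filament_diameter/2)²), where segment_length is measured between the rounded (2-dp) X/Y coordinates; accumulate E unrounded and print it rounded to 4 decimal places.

At z = 10.75 mm: the r=12 cylinder contributes a regular 12-gon of circumradius 12; the cube at (1, 9.5) (footprint 6×17) is included at this height; the cube at (-3, 9.5) is present — its section is the full 27.5×15.5 rectangle; Taking the first minus the rest: starting from the r=12 cylinder, the 6×17 cube at (1, 9.5) partially overlaps it — only the 8.21 mm² overlap (of its 102.00 mm²) is removed, clipping the outline; the 27.5×15.5 cube at (-3, 9.5) partially overlaps it — only the 8.66 mm² overlap (of its 426.25 mm²) is removed, clipping the outline — 1 connected region; the cube at (-1.5, 15.5) is present — its section is the full 27.5×17.5 rectangle; Subtracting the remaining from the first: starting from that combined region, the 27.5×17.5 cube at (-1.5, 15.5) misses the remaining region (no effect) — 1 connected region. The outline is a single polygon with 13 vertices. Extrusion per mm of travel: 0.6 × 0.25 / (π × 1.425²) = 0.023513. Accumulating E over each segment gives final E = 1.7763.

G0 X-12.00 Y0.00 Z10.75
G1 X-10.39 Y-6.00 E0.1461
G1 X-6.00 Y-10.39 E0.2920
G1 X0.00 Y-12.00 E0.4381
G1 X6.00 Y-10.39 E0.5842
G1 X10.39 Y-6.00 E0.7302
G1 X12.00 Y0.00 E0.8762
G1 X10.39 Y6.00 E1.0223
G1 X6.89 Y9.50 E1.1387
G1 X-3.00 Y9.50 E1.3712
G1 X-3.00 Y11.20 E1.4112
G1 X-6.00 Y10.39 E1.4843
G1 X-10.39 Y6.00 E1.6303
G1 X-12.00 Y0.00 E1.7763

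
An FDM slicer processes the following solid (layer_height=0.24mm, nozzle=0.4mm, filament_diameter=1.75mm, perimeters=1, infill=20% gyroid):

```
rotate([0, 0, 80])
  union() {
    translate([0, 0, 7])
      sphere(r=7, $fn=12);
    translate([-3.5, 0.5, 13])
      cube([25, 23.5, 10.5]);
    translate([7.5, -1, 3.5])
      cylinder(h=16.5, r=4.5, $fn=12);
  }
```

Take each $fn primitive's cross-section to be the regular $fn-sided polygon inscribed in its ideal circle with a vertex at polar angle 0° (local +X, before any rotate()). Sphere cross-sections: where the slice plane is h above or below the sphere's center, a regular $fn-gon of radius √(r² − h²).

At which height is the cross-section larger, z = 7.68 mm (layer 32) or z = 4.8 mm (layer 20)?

Layer 32 (z = 7.68): the r=7 sphere slices to a regular 12-gon of circumradius 6.967 (√(r²−h²) with h=0.68 from center) (area = (12/2)·6.967²·sin(360°/12) = 145.61 mm²); the cube at (-3.5, 0.5) is absent (z outside [13, 23.5]); the r=4.5 cylinder at (7.5, -1) contributes a regular 12-gon of circumradius 4.5 (area = (12/2)·4.500²·sin(360°/12) = 60.75 mm²); Taking the union: the regions partially overlap — summed areas 206.36 mm² minus the doubly-counted overlap 20.00 mm² gives 186.36 mm² — area = 186.36 mm²; (rotated 80° about Z; rotation is an isometry so areas/perimeters/island counts are preserved). So its area = 186.36 mm². Layer 20 (z = 4.8): the r=7 sphere contributes a regular 12-gon of circumradius √(7²−2.2²) = 6.645 (area = (12/2)·6.645²·sin(360°/12) = 132.48 mm²); the cube at (-3.5, 0.5) is absent (z outside [13, 23.5]); the r=4.5 cylinder at (7.5, -1) gives a regular 12-gon of circumradius 4.5 (constant along its height) (area = (12/2)·4.500²·sin(360°/12) = 60.75 mm²); Merging all regions: the regions partially overlap — summed areas 193.23 mm² minus the doubly-counted overlap 17.45 mm² gives 175.78 mm² — area = 175.78 mm²; (whole slice rotated 80° about Z — lengths, areas and connectivity unchanged). So its area = 175.78 mm². Layer 32 is larger (186.36 vs 175.78 mm²).

layer 32 (z = 7.68 mm)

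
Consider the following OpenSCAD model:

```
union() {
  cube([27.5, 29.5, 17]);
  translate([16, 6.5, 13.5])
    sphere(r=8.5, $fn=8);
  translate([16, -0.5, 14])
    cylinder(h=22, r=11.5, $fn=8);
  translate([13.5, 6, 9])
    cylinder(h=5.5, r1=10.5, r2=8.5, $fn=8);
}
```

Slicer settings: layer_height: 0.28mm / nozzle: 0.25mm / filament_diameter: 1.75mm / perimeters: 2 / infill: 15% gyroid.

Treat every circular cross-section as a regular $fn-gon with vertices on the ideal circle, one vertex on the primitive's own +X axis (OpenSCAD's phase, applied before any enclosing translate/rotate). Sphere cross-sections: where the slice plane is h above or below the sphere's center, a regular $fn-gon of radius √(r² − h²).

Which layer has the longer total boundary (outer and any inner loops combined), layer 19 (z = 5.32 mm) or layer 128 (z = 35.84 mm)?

layer 19 (z = 5.32 mm)

Layer 19 (z = 5.32): the 27.5×29.5 cube contributes its full rectangle (perimeter 114.00 mm); the sphere at (16, 6.5): section is a regular 8-gon, circumradius = √(r²−h²) = √(8.5²−8.18²) = 2.310 (perimeter = 2·8·2.310·sin(180°/8) = 14.15 mm); the cylinder at (16, -0.5) is absent (z outside [14, 36]); the cone at (13.5, 6) is not intersected at this z (z outside [9, 14.5]); Merging all regions: the r=8.5 sphere at (16, 6.5) lies entirely inside the 27.5×29.5 cube, so the union is just the 27.5×29.5 cube — boundary = 114.00 mm. So its perimeter = 114.00 mm. Layer 128 (z = 35.84): the cube is not intersected at this z (z outside [0, 17]); the sphere at (16, 6.5) is absent (|z−center|=22.340 > r=8.5); the r=11.5 cylinder at (16, -0.5) gives a regular 8-gon of circumradius 11.5 (constant along its height) (perimeter = 2·8·11.500·sin(180°/8) = 70.41 mm); the cone at (13.5, 6) does not reach this height (z outside [9, 14.5]); Merging all regions: only the r=11.5 cylinder at (16, -0.5) is present, so the union is just that shape — boundary = 70.41 mm. So its perimeter = 70.41 mm. Layer 19 is larger (114.00 vs 70.41 mm).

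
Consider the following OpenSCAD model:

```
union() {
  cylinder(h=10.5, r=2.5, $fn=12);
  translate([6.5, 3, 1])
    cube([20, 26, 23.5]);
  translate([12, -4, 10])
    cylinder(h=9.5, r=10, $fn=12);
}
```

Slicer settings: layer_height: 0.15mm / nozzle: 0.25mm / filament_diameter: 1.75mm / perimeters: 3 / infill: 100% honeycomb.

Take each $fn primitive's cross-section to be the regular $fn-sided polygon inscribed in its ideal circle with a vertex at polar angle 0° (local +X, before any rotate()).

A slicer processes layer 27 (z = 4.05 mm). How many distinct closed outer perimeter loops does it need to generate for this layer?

At z = 4.05 mm: the r=2.5 cylinder contributes a regular 12-gon of circumradius 2.5; the 20×26 cube at (6.5, 3) contributes its full rectangle; the cylinder at (12, -4) is absent (z outside [10, 19.5]); Taking the union: the 2 present regions are separate (no shared area or edge), so areas and boundary lengths simply add and each stays a separate island — 2 connected regions. The result has 2 disconnected regions.

2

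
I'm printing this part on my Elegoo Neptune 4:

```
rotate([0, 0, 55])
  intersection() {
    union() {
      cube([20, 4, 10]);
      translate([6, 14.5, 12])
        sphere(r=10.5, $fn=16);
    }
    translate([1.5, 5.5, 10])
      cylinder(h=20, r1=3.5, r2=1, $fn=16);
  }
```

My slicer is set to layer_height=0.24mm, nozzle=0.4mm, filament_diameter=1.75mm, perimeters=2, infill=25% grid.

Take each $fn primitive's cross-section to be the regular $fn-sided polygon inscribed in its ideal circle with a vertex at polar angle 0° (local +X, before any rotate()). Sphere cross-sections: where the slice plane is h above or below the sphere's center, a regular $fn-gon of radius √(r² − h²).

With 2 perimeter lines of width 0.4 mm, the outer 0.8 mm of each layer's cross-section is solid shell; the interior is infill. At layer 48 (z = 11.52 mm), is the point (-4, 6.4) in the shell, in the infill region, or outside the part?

At z = 11.52 mm: the cube is absent (z outside [0, 10]); the r=10.5 sphere at (6, 14.5) slices to a regular 16-gon of circumradius 10.489 (√(r²−h²) with h=0.48 from center); Combining (union): only the r=10.5 sphere at (6, 14.5) is present, so the union is just that shape — 1 connected region; the cone at (1.5, 5.5) contributes a regular 16-gon of circumradius 3.310 (interpolated between r1=3.5 and r2=1 at t=0.076); Keeping only the common overlap: the cone at (1.5, 5.5) partially overlaps the result so far; clipping to the common part keeps 17.49 mm² — 1 connected region; (whole slice rotated 55° about Z — lengths, areas and connectivity unchanged). Overall, the cross-section is a single solid region. Undo the 55° rotation: the query point maps to (2.948, 6.947) in the un-rotated model frame. The nearest boundary edge runs (3.84, 7.84)→(4.56, 6.77); distance from the point to it = 1.24 mm. The point is inside the cross-section and 1.24 mm from the nearest boundary — more than the 0.8 mm shell width (2 × 0.4), so it's in the infill interior.

infill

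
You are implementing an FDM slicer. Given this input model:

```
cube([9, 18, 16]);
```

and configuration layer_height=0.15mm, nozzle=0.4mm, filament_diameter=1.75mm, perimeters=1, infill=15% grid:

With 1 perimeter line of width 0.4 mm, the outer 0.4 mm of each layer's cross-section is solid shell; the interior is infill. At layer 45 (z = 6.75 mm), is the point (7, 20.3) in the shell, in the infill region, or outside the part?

outside

At z = 6.75 mm: the cube (footprint 9×18) is included at this height. Overall, the cross-section is a single solid region. The nearest boundary edge runs (9.00, 18.00)→(0.00, 18.00); distance from the point to it = 2.30 mm. The point is not inside any of the regions above, so it lies outside the cross-section (2.30 mm from the nearest boundary).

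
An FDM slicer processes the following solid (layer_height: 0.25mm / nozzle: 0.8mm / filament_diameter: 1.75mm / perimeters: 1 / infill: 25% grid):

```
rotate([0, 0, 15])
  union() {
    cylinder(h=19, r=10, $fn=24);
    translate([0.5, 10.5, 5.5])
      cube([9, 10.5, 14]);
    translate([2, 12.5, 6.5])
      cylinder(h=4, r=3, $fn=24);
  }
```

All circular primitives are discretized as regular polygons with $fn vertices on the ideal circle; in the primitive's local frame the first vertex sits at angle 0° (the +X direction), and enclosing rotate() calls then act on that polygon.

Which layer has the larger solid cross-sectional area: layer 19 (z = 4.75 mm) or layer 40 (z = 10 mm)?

layer 40 (z = 10 mm)

Layer 19 (z = 4.75): the cylinder: section is a regular 24-gon, circumradius r=10 (area = (24/2)·10.000²·sin(360°/24) = 310.58 mm²); the cube at (0.5, 10.5) does not reach this height (z outside [5.5, 19.5]); the cylinder at (2, 12.5) is not intersected at this z (z outside [6.5, 10.5]); Taking the union: only the r=10 cylinder is present, so the union is just that shape — area = 310.58 mm²; (rotated 15° about Z; rotation is an isometry so areas/perimeters/island counts are preserved). So its area = 310.58 mm². Layer 40 (z = 10): the r=10 cylinder contributes a regular 24-gon of circumradius 10 (area = (24/2)·10.000²·sin(360°/24) = 310.58 mm²); the cube at (0.5, 10.5) is present — its section is the full 9×10.5 rectangle (area 94.50 mm²); the cylinder at (2, 12.5): section is a regular 24-gon, circumradius r=3 (area = (24/2)·3.000²·sin(360°/24) = 27.95 mm²); Merging all regions: the regions partially overlap — summed areas 433.04 mm² minus the doubly-counted overlap 20.13 mm² gives 412.91 mm² — area = 412.91 mm²; (rotated 15° about Z; rotation is an isometry so areas/perimeters/island counts are preserved). So its area = 412.91 mm². Layer 40 is larger (412.91 vs 310.58 mm²).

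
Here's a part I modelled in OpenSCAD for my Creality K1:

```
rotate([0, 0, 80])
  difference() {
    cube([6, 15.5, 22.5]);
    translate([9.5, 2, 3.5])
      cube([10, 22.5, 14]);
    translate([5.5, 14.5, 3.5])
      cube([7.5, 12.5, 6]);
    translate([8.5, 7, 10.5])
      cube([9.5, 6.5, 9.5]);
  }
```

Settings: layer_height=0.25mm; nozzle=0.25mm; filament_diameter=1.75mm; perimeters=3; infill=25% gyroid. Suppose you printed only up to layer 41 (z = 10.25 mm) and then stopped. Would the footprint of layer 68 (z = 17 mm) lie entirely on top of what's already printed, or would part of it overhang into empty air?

Compare the two slices. At z = 10.25: the cube is present — its section is the full 6×15.5 rectangle (area 93.00 mm²); the 10×22.5 cube at (9.5, 2) contributes its full rectangle (area 225.00 mm²); the cube at (5.5, 14.5) does not reach this height (z outside [3.5, 9.5]); the cube at (8.5, 7) is not intersected at this z (z outside [10.5, 20]); Subtracting the remaining from the first: starting from the 6×15.5 cube (93.00 mm²), the 10×22.5 cube at (9.5, 2) misses the remaining region (no effect) — area = 93.00 mm²; (whole slice rotated 80° about Z — lengths, areas and connectivity unchanged). At z = 17: the cube is present — its section is the full 6×15.5 rectangle (area 93.00 mm²); the 10×22.5 cube at (9.5, 2) contributes its full rectangle (area 225.00 mm²); the cube at (5.5, 14.5) is not intersected at this z (z outside [3.5, 9.5]); the cube at (8.5, 7) is present — its section is the full 9.5×6.5 rectangle (area 61.75 mm²); Subtracting the remaining from the first: starting from the 6×15.5 cube (93.00 mm²), the 10×22.5 cube at (9.5, 2) misses the remaining region (no effect); the 9.5×6.5 cube at (8.5, 7) misses the remaining region (no effect) — area = 93.00 mm²; (rotated 80° about Z; rotation is an isometry so areas/perimeters/island counts are preserved). Checking containment: the cross-section at z = 17 is a subset of the cross-section at z = 10.25.

entirely on top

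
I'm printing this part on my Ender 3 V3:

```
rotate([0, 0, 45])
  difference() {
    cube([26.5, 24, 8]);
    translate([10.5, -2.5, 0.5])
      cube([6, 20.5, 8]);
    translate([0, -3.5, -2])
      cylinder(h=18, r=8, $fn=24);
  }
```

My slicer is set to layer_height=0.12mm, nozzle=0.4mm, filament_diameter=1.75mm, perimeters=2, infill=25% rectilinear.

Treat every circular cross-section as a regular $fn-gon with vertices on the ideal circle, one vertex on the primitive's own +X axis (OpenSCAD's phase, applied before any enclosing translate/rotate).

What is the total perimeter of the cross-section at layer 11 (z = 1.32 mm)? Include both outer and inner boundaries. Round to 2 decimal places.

At z = 1.32 mm: the 26.5×24 cube contributes its full rectangle (perimeter 101.00 mm); the cube at (10.5, -2.5) (footprint 6×20.5) is included at this height (perimeter 53.00 mm); the r=8 cylinder at (0, -3.5) contributes a regular 24-gon of circumradius 8 (perimeter = 2·24·8.000·sin(180°/24) = 50.12 mm); After the difference (first − rest): starting from the 26.5×24 cube, the 6×20.5 cube at (10.5, -2.5) partially overlaps it — only the 108.00 mm² overlap (of its 123.00 mm²) is removed, clipping the outline; the r=8 cylinder at (0, -3.5) partially overlaps it — only the 22.79 mm² overlap (of its 198.77 mm²) is removed, clipping the outline — boundary = 134.26 mm; (rotated 45° about Z; rotation is an isometry so areas/perimeters/island counts are preserved). Overall, the cross-section is a single solid region. Total boundary length (outer) = 134.26 mm.

134.26 mm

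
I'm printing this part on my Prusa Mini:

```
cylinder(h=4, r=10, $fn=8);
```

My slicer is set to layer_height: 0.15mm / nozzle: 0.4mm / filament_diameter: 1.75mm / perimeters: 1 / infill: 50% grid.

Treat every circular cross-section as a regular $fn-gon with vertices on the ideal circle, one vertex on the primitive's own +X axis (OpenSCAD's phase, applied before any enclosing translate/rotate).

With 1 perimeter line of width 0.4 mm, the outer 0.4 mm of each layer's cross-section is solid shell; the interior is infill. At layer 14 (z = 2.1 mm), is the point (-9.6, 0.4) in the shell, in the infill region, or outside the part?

shell

At z = 2.1 mm: the cylinder: section is a regular 8-gon, circumradius r=10. Overall, the cross-section is a single solid region. The nearest boundary edge runs (-7.07, 7.07)→(-10.00, 0.00); distance from the point to it = 0.22 mm. The point is inside the cross-section, 0.22 mm from the nearest boundary — within the 0.4 mm shell band (1 × 0.4).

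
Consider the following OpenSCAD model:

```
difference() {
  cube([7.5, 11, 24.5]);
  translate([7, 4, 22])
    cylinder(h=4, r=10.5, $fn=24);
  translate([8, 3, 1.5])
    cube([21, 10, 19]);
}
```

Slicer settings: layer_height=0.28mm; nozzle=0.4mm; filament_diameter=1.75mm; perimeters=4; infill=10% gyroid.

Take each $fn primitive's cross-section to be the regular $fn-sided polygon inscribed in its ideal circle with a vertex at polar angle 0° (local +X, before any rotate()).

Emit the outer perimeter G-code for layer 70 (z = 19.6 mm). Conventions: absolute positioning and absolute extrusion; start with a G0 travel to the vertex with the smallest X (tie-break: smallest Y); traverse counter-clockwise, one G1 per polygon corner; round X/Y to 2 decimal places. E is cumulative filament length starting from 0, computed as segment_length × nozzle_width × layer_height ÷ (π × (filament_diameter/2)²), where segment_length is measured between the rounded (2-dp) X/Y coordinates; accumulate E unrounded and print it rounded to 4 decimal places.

At z = 19.6 mm: the 7.5×11 cube contributes its full rectangle; the cylinder at (7, 4) is not intersected at this z (z outside [22, 26]); the cube at (8, 3) (footprint 21×10) is included at this height; Subtracting the remaining from the first: starting from the 7.5×11 cube, the 21×10 cube at (8, 3) misses the remaining region (no effect) — 1 connected region. The outline is a single polygon with 4 vertices. Extrusion per mm of travel: 0.4 × 0.28 / (π × 0.875²) = 0.046564. Accumulating E over each segment gives final E = 1.7229.

G0 X0.00 Y0.00 Z19.60
G1 X7.50 Y0.00 E0.3492
G1 X7.50 Y11.00 E0.8614
G1 X0.00 Y11.00 E1.2107
G1 X0.00 Y0.00 E1.7229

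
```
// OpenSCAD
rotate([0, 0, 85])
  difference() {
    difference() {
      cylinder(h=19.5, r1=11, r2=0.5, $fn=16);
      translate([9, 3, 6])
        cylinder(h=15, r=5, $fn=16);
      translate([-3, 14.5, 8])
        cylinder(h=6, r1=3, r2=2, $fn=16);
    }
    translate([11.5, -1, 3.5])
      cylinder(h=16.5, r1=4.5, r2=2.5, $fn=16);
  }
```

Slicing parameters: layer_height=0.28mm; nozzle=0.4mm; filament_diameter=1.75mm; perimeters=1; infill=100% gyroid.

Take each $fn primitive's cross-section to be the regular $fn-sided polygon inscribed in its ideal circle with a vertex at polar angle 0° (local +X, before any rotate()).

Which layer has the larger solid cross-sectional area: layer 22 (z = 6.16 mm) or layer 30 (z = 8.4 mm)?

layer 22 (z = 6.16 mm)

Layer 22 (z = 6.16): the cone: at t=0.316 of its height the radius interpolates to r₁+(r₂−r₁)t = 7.683, giving a regular 16-gon of that circumradius (area = (16/2)·7.683²·sin(360°/16) = 180.72 mm²); the r=5 cylinder at (9, 3) contributes a regular 16-gon of circumradius 5 (area = (16/2)·5.000²·sin(360°/16) = 76.54 mm²); the cone at (-3, 14.5) is absent (z outside [8, 14]); Subtracting the remaining from the first: starting from the cone (180.72 mm²), the r=5 cylinder at (9, 3) partially overlaps it — only the 16.46 mm² overlap (of its 76.54 mm²) is removed, clipping the outline — area = 164.25 mm²; the cone at (11.5, -1): at t=0.161 of its height the radius interpolates to r₁+(r₂−r₁)t = 4.178, giving a regular 16-gon of that circumradius (area = (16/2)·4.178²·sin(360°/16) = 53.43 mm²); Taking the first minus the rest: starting from that combined region (164.25 mm²), the cone at (11.5, -1) misses the remaining region (no effect) — area = 164.25 mm²; (rotated 85° about Z; rotation is an isometry so areas/perimeters/island counts are preserved). So its area = 164.25 mm². Layer 30 (z = 8.4): the cone (r1=11→r2=0.5) has section circumradius 6.477 here — a regular 16-gon (area = (16/2)·6.477²·sin(360°/16) = 128.43 mm²); the r=5 cylinder at (9, 3) contributes a regular 16-gon of circumradius 5 (area = (16/2)·5.000²·sin(360°/16) = 76.54 mm²); the cone at (-3, 14.5) (r1=3→r2=2) has section circumradius 2.933 here — a regular 16-gon (area = (16/2)·2.933²·sin(360°/16) = 26.34 mm²); After the difference (first − rest): starting from the cone (128.43 mm²), the r=5 cylinder at (9, 3) partially overlaps it — only the 7.67 mm² overlap (of its 76.54 mm²) is removed, clipping the outline; the cone at (-3, 14.5) misses the remaining region (no effect) — area = 120.76 mm²; the cone at (11.5, -1) contributes a regular 16-gon of circumradius 3.906 (interpolated between r1=4.5 and r2=2.5 at t=0.297) (area = (16/2)·3.906²·sin(360°/16) = 46.71 mm²); After the difference (first − rest): starting from the result so far (120.76 mm²), the cone at (11.5, -1) misses the remaining region (no effect) — area = 120.76 mm²; (whole slice rotated 85° about Z — lengths, areas and connectivity unchanged). So its area = 120.76 mm². Layer 22 is larger (164.25 vs 120.76 mm²).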